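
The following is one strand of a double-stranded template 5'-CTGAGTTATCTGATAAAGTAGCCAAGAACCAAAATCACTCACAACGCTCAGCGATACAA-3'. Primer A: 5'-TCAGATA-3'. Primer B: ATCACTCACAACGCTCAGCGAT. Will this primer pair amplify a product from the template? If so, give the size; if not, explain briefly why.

No product — the primers' 3' ends point away from each other.

Primer A (TCAGATA) has reverse complement TATCTGA, which matches the top strand at positions 7–13; primer A anneals to the top strand there with its 3' end pointing upstream toward position 7.
Primer B (ATCACTCACAACGCTCAGCGAT) matches the top strand directly at positions 34–55; it anneals to the bottom strand with its 3' end pointing downstream toward position 55.
The 3' ends diverge (primer A extends toward position 1, primer B toward position 59), so the primers never converge on a shared product.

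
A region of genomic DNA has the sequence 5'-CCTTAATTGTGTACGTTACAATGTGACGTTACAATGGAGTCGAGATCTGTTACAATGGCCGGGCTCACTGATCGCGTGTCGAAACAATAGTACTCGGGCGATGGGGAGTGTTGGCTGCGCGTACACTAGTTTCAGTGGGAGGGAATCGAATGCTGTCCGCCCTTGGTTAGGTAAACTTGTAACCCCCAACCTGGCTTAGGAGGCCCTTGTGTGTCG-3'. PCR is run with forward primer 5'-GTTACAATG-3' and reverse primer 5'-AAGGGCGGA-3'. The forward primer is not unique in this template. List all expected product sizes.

150 bp, 137 bp, 116 bp

The forward primer GTTACAATG matches the top strand at positions 15–23, 28–36, 49–57.
The reverse primer's reverse complement is TCCGCCCTT, matching at positions 156–164.
Each forward site pairs with the reverse site to give a product ending at position 164: sizes 150, 137, 116 bp.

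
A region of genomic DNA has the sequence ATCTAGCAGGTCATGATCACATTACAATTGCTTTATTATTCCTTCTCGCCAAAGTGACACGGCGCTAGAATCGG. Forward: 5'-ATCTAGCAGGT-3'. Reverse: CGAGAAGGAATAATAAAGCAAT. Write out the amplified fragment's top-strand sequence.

5'-ATCTAGCAGGTCATGATCACATTACAATTGCTTTATTATTCCTTCTCG-3'

Scanning the template, ATCTAGCAGGT occurs at positions 1–11; this primer anneals to the bottom strand there with its 3' end pointing downstream.
Reverse complement of the reverse primer: ATTGCTTTATTATTCCTTCTCG. This occurs on the top strand at positions 27–48.
The product is the template from position 1 through 48 (48 bp).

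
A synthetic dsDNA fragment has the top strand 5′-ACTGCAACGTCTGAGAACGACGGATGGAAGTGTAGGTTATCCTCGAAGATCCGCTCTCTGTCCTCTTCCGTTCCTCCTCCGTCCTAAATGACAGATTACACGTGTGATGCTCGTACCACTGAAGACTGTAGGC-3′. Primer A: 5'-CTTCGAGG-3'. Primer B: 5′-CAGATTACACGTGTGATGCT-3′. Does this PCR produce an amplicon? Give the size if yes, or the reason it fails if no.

Primer A (CTTCGAGG) has reverse complement CCTCGAAG, which matches the top strand at positions 41–48; primer A anneals to the top strand there with its 3' end pointing upstream toward position 41.
Primer B (CAGATTACACGTGTGATGCT) matches the top strand directly at positions 92–111; it anneals to the bottom strand with its 3' end pointing downstream toward position 111.
The 3' ends diverge (primer A extends toward position 1, primer B toward position 133), so the primers never converge on a shared product.

No product — the primers' 3' ends point away from each other.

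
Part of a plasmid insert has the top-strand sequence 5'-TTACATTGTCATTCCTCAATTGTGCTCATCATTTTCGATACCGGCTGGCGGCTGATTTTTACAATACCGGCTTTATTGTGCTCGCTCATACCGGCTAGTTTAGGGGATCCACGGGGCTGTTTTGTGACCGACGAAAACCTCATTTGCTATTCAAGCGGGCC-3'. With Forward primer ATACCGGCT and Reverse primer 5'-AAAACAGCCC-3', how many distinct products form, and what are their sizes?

Three products: 86 bp, 60 bp, 36 bp

The forward primer ATACCGGCT matches the top strand at positions 38–46, 64–72, 88–96.
The reverse primer's reverse complement is GGGCTGTTTT, matching at positions 114–123.
Each forward site pairs with the reverse site to give a product ending at position 123: sizes 86, 60, 36 bp.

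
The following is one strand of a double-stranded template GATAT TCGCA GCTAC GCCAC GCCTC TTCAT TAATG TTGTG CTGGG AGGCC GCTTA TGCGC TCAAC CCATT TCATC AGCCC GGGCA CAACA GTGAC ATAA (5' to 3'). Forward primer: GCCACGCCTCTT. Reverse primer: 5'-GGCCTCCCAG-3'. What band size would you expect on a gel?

Forward primer GCCACGCCTCTT is found on the top strand at positions 16–27.
Reverse complement of the reverse primer: CTGGGAGGCC. This occurs on the top strand at positions 41–50.
The product runs from position 16 to position 50, so its length is 50 − 16 + 1 = 35 bp.

35 bp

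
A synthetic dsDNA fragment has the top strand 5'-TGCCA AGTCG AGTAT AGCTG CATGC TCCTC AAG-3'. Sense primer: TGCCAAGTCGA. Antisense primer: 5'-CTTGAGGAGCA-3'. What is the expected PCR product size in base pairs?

33 bp

Scanning the template, TGCCAAGTCGA occurs at positions 1–11; this primer anneals to the bottom strand there with its 3' end pointing downstream.
Reverse complement of the reverse primer: TGCTCCTCAAG. This occurs on the top strand at positions 23–33.
Amplicon spans positions 1–33: 33 bp.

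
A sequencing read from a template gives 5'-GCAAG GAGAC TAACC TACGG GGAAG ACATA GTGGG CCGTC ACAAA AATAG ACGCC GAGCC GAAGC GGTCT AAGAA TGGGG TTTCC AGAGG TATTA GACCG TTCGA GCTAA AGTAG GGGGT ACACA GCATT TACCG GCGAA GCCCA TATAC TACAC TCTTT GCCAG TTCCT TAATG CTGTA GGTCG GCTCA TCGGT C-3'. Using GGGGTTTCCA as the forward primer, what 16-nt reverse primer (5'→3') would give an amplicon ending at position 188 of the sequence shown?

The forward primer binds at positions 77–86; the product's 3' end on the top strand is position 188.
The reverse primer anneals to the top strand over positions 173–188, i.e. to ATGCTGTAGGTCGGCT.
Its sequence written 5'→3' is the reverse complement: AGCCGACCTACAGCAT.

5'-AGCCGACCTACAGCAT-3'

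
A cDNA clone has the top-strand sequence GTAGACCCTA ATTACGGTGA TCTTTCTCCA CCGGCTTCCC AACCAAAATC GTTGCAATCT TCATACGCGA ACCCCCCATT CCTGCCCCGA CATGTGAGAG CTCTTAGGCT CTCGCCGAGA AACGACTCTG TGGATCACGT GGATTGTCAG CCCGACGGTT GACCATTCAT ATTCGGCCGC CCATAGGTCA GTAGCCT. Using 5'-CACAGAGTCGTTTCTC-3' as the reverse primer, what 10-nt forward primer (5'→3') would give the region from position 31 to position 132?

5'-CCGGCTTCCC-3'

The reverse primer's reverse complement GAGAAACGACTCTGTG matches the template at positions 117–132; the product starts at position 31.
The forward primer is identical to the top strand over positions 31–40: CCGGCTTCCC.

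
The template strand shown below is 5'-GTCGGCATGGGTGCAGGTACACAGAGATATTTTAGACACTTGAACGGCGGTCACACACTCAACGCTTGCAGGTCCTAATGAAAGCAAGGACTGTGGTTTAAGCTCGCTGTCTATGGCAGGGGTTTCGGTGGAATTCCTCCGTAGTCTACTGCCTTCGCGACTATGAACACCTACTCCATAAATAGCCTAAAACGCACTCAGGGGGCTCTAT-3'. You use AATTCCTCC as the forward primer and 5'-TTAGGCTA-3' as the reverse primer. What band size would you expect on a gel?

59 bp

The forward primer matches the template at positions 132–140.
Reverse complement of the reverse primer: TAGCCTAA. This occurs on the top strand at positions 183–190.
Product length = (reverse-primer end) − (forward-primer start) + 1 = 190 − 132 + 1 = 59 bp.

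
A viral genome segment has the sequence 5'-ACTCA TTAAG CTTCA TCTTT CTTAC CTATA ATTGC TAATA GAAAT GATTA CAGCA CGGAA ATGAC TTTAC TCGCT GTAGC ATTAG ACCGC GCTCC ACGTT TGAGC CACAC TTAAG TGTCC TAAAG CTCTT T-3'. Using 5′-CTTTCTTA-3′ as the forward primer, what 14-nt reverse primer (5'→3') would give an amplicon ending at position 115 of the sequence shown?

The forward primer binds at positions 17–24; the product's 3' end on the top strand is position 115.
The reverse primer anneals to the top strand over positions 102–115, i.e. to GAGCCACACTTAAG.
Its sequence written 5'→3' is the reverse complement: CTTAAGTGTGGCTC.

5'-CTTAAGTGTGGCTC-3'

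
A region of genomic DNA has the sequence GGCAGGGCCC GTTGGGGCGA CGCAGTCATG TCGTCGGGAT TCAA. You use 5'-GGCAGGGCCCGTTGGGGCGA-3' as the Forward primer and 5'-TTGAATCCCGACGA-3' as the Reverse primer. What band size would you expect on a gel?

44 bp

Forward primer GGCAGGGCCCGTTGGGGCGA is found on the top strand at positions 1–20.
The reverse primer's reverse complement is TCGTCGGGATTCAA, which matches the template at positions 31–44.
Product length = (reverse-primer end) − (forward-primer start) + 1 = 44 − 1 + 1 = 44 bp.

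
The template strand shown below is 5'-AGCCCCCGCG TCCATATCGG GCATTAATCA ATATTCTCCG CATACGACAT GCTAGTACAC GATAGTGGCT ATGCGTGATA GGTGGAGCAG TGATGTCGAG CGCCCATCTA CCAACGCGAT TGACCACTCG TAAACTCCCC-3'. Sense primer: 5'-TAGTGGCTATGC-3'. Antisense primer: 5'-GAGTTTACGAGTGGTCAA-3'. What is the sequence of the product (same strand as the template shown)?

Scanning the template, TAGTGGCTATGC occurs at positions 63–74; this primer anneals to the bottom strand there with its 3' end pointing downstream.
Reverse complement of the reverse primer: TTGACCACTCGTAAACTC. This occurs on the top strand at positions 120–137.
The product is the template from position 63 through 137 (75 bp).

5'-TAGTGGCTATGCGTGATAGGTGGAGCAGTGATGTCGAGCGCCCATCTACCAACGCGATTGACCACTCGTAAACTC-3'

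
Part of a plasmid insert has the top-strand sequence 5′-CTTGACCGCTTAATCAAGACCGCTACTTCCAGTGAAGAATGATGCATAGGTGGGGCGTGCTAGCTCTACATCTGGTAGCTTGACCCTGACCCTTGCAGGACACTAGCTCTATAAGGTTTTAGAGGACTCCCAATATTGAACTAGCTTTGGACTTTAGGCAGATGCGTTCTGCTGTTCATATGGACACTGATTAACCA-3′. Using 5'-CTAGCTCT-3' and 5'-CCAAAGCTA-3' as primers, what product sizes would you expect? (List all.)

91 bp, 48 bp

The forward primer CTAGCTCT matches the top strand at positions 60–67, 103–110.
The reverse primer's reverse complement is TAGCTTTGG, matching at positions 142–150.
Each forward site pairs with the reverse site to give a product ending at position 150: sizes 91, 48 bp.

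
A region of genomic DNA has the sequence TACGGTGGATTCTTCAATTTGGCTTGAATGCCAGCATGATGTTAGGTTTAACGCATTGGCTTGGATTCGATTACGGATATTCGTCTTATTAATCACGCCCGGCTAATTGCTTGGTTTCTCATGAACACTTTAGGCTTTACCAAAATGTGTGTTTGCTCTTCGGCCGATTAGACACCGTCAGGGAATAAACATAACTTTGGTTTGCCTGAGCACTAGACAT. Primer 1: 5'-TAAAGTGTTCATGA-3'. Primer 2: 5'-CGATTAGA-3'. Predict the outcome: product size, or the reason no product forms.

Primer 1 (TAAAGTGTTCATGA) has reverse complement TCATGAACACTTTA, which matches the top strand at positions 119–132; primer 1 anneals to the top strand there with its 3' end pointing upstream toward position 119.
Primer 2 (CGATTAGA) matches the top strand directly at positions 165–172; it anneals to the bottom strand with its 3' end pointing downstream toward position 172.
The 3' ends diverge (primer 1 extends toward position 1, primer 2 toward position 220), so the primers never converge on a shared product.

No product — the primers' 3' ends point away from each other.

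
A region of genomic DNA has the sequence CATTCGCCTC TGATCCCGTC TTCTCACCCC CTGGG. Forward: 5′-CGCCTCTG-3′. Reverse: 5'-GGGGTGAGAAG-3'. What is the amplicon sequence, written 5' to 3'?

5'-CGCCTCTGATCCCGTCTTCTCACCCC-3'

The forward primer matches the template at positions 5–12.
Taking the reverse complement of GGGGTGAGAAG gives CTTCTCACCCC, found at positions 20–30 on the template; the primer anneals here to the top strand with its 3' end pointing upstream.
The product is the template from position 5 through 30 (26 bp).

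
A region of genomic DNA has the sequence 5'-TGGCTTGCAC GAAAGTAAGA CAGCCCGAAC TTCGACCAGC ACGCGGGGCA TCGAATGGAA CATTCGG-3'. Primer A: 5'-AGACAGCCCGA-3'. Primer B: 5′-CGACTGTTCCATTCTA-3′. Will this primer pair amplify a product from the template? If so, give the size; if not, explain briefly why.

No product — primer B has no binding site in the template.

Primer B (CGACTGTTCCATTCTA) does not match the top strand, and its reverse complement TAGAATGGAACAGTCG does not match either.
With no annealing site for primer B, no amplification occurs.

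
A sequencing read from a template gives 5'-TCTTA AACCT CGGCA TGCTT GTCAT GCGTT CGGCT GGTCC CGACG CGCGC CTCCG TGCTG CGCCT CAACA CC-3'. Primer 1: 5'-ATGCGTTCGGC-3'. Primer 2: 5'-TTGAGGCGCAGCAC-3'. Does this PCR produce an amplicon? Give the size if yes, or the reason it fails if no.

Primer 1 (ATGCGTTCGGC) matches the top strand at positions 24–34; it acts as a forward primer.
Primer 2's reverse complement is GTGCTGCGCCTCAA, matching the top strand at positions 55–68; it acts as a reverse primer.
The 3' ends face each other across positions 24–68, giving a 45 bp product.

Yes — a 45 bp product.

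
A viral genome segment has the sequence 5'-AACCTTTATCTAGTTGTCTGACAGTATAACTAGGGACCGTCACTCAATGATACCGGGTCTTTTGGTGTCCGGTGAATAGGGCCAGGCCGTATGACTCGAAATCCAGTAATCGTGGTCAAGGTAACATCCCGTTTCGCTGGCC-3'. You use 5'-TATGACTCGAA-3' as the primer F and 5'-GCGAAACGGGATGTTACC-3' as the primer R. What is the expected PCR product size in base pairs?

48 bp

Scanning the template, TATGACTCGAA occurs at positions 90–100; this primer anneals to the bottom strand there with its 3' end pointing downstream.
Taking the reverse complement of GCGAAACGGGATGTTACC gives GGTAACATCCCGTTTCGC, found at positions 120–137 on the template; the primer anneals here to the top strand with its 3' end pointing upstream.
The product runs from position 90 to position 137, so its length is 137 − 90 + 1 = 48 bp.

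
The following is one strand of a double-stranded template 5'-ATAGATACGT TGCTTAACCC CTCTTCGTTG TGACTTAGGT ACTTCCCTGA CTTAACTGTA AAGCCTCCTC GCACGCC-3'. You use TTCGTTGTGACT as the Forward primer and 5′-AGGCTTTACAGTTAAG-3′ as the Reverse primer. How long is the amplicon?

The forward primer matches the template at positions 24–35.
Reverse complement of the reverse primer: CTTAACTGTAAAGCCT. This occurs on the top strand at positions 51–66.
The product runs from position 24 to position 66, so its length is 66 − 24 + 1 = 43 bp.

43 bp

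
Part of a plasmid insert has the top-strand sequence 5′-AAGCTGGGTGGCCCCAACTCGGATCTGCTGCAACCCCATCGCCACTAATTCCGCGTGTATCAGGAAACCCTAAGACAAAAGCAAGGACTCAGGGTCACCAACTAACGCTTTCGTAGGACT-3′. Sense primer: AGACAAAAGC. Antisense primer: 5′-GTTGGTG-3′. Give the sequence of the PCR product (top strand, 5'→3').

5'-AGACAAAAGCAAGGACTCAGGGTCACCAAC-3'

Scanning the template, AGACAAAAGC occurs at positions 73–82; this primer anneals to the bottom strand there with its 3' end pointing downstream.
Taking the reverse complement of GTTGGTG gives CACCAAC, found at positions 96–102 on the template; the primer anneals here to the top strand with its 3' end pointing upstream.
The product is the template from position 73 through 102 (30 bp).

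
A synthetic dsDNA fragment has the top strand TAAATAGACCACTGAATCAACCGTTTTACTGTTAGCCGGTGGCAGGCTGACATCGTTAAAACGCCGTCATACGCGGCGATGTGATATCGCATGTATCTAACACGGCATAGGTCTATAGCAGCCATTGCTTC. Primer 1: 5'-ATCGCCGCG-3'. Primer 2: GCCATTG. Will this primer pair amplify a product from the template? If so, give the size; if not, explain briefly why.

No product — the primers' 3' ends point away from each other.

Primer 1 (ATCGCCGCG) has reverse complement CGCGGCGAT, which matches the top strand at positions 72–80; primer 1 anneals to the top strand there with its 3' end pointing upstream toward position 72.
Primer 2 (GCCATTG) matches the top strand directly at positions 121–127; it anneals to the bottom strand with its 3' end pointing downstream toward position 127.
The 3' ends diverge (primer 1 extends toward position 1, primer 2 toward position 131), so the primers never converge on a shared product.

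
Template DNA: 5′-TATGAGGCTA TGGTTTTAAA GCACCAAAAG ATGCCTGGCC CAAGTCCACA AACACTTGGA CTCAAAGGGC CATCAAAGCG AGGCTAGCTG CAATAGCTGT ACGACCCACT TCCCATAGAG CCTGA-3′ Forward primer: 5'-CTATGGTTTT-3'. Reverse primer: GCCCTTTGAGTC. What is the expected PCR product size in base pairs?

Scanning the template, CTATGGTTTT occurs at positions 8–17; this primer anneals to the bottom strand there with its 3' end pointing downstream.
Taking the reverse complement of GCCCTTTGAGTC gives GACTCAAAGGGC, found at positions 59–70 on the template; the primer anneals here to the top strand with its 3' end pointing upstream.
Amplicon spans positions 8–70: 63 bp.

63 bp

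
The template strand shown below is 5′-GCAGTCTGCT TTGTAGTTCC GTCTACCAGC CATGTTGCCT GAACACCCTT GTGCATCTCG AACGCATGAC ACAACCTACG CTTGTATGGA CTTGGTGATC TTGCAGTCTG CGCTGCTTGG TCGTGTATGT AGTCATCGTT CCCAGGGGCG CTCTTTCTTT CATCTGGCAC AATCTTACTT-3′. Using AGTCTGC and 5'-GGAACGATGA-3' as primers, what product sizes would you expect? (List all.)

140 bp, 38 bp

The forward primer AGTCTGC matches the top strand at positions 3–9, 105–111.
The reverse primer's reverse complement is TCATCGTTCC, matching at positions 133–142.
Each forward site pairs with the reverse site to give a product ending at position 142: sizes 140, 38 bp.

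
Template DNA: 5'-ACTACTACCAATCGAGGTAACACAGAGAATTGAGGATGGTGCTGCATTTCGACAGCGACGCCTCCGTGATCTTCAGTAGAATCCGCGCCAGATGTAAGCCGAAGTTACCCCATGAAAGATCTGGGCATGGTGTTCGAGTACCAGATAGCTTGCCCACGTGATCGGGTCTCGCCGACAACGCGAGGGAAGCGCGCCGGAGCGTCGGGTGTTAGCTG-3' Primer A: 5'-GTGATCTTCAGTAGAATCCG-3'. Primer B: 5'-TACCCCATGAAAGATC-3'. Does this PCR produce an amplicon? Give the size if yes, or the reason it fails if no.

No product — both primers anneal to the same strand and extend in the same direction.

Primer A (GTGATCTTCAGTAGAATCCG) matches the top strand at positions 66–85 (3' end points downstream).
Primer B (TACCCCATGAAAGATC) also matches the top strand directly, at positions 106–121 — its reverse complement GATCTTTCATGGGGTA is not present.
Both primers anneal to the bottom strand with 3' ends pointing the same way, so neither can prime synthesis back toward the other.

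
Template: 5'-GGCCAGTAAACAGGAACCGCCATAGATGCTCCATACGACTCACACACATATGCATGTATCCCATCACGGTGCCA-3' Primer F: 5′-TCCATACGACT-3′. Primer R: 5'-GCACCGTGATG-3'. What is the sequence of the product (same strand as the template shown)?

The forward primer matches the template at positions 30–40.
Taking the reverse complement of GCACCGTGATG gives CATCACGGTGC, found at positions 62–72 on the template; the primer anneals here to the top strand with its 3' end pointing upstream.
The product is the template from position 30 through 72 (43 bp).

5'-TCCATACGACTCACACACATATGCATGTATCCCATCACGGTGC-3'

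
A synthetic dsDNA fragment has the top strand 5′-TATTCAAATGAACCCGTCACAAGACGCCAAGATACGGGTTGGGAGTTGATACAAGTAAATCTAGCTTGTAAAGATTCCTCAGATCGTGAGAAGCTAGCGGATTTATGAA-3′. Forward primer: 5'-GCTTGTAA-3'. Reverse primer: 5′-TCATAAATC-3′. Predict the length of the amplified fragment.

45 bp

Scanning the template, GCTTGTAA occurs at positions 64–71; this primer anneals to the bottom strand there with its 3' end pointing downstream.
The reverse primer's reverse complement is GATTTATGA, which matches the template at positions 100–108.
Amplicon spans positions 64–108: 45 bp.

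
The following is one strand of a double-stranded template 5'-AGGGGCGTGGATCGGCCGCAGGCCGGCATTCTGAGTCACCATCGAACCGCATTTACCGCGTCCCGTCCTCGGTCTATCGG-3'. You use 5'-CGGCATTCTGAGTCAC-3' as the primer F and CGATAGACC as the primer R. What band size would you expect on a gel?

56 bp

Forward primer CGGCATTCTGAGTCAC is found on the top strand at positions 24–39.
Taking the reverse complement of CGATAGACC gives GGTCTATCG, found at positions 71–79 on the template; the primer anneals here to the top strand with its 3' end pointing upstream.
Amplicon spans positions 24–79: 56 bp.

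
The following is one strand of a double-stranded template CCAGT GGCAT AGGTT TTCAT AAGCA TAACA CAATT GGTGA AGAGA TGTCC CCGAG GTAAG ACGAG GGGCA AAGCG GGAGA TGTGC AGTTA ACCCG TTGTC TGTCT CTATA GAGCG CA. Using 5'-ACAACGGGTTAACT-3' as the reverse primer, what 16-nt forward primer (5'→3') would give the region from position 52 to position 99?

5'-CGAGGTAAGACGAGGG-3'

The reverse primer's reverse complement AGTTAACCCGTTGT matches the template at positions 86–99; the product starts at position 52.
The forward primer is identical to the top strand over positions 52–67: CGAGGTAAGACGAGGG.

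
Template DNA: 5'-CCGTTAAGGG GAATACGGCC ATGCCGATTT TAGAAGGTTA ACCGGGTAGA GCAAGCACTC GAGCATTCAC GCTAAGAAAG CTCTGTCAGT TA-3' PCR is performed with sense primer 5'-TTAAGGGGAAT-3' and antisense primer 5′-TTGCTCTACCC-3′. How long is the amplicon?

51 bp

Forward primer TTAAGGGGAAT is found on the top strand at positions 4–14.
The reverse primer's reverse complement is GGGTAGAGCAA, which matches the template at positions 44–54.
Amplicon spans positions 4–54: 51 bp.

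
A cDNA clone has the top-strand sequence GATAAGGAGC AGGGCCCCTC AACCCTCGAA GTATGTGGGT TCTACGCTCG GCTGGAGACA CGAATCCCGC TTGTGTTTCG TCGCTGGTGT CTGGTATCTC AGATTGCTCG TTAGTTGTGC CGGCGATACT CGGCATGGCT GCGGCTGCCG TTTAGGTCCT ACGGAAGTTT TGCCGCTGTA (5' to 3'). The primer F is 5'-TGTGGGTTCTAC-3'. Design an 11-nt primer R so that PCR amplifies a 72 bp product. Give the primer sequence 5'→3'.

The forward primer binds at positions 34–45, so a 72 bp product ends at position 34 + 72 − 1 = 105.
The reverse primer anneals to the top strand over positions 95–105, i.e. to TATCTCAGATT.
Its sequence written 5'→3' is the reverse complement: AATCTGAGATA.

5'-AATCTGAGATA-3'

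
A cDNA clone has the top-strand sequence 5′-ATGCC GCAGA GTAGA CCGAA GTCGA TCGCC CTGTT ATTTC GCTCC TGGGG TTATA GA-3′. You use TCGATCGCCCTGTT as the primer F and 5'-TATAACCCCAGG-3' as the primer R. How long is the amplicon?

34 bp

The forward primer matches the template at positions 22–35.
Reverse complement of the reverse primer: CCTGGGGTTATA. This occurs on the top strand at positions 44–55.
Amplicon spans positions 22–55: 34 bp.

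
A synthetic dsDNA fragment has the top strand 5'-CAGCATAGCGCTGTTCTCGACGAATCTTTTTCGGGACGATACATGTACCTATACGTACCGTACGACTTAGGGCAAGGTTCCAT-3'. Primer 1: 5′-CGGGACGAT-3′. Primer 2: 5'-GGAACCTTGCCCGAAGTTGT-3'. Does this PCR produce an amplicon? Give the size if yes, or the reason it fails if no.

No product — primer 2 has no binding site in the template.

Primer 2 (GGAACCTTGCCCGAAGTTGT) does not match the top strand, and its reverse complement ACAACTTCGGGCAAGGTTCC does not match either.
With no annealing site for primer 2, no amplification occurs.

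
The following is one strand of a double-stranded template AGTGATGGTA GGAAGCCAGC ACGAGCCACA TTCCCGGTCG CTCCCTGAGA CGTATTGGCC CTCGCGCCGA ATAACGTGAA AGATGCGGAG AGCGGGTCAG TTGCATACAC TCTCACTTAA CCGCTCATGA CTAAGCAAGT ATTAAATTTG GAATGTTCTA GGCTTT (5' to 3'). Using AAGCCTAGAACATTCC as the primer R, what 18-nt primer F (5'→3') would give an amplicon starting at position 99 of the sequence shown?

5'-AGTTGCATACACTCTCAC-3'

The reverse primer's reverse complement GGAATGTTCTAGGCTT matches the template at positions 150–165; the product starts at position 99.
The forward primer is identical to the top strand over positions 99–116: AGTTGCATACACTCTCAC.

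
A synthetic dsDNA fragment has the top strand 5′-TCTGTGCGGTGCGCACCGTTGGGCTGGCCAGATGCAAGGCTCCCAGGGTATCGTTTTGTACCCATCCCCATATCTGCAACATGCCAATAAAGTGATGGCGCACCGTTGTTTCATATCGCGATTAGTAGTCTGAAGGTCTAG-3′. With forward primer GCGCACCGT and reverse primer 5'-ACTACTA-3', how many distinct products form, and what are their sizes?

Two products: 119 bp, 32 bp

The forward primer GCGCACCGT matches the top strand at positions 11–19, 98–106.
The reverse primer's reverse complement is TAGTAGT, matching at positions 123–129.
Each forward site pairs with the reverse site to give a product ending at position 129: sizes 119, 32 bp.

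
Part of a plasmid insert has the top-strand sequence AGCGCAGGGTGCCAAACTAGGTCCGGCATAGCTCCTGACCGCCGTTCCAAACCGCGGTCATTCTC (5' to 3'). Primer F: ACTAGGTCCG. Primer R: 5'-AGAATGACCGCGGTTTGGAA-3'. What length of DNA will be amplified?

49 bp

Scanning the template, ACTAGGTCCG occurs at positions 16–25; this primer anneals to the bottom strand there with its 3' end pointing downstream.
The reverse primer's reverse complement is TTCCAAACCGCGGTCATTCT, which matches the template at positions 45–64.
Amplicon spans positions 16–64: 49 bp.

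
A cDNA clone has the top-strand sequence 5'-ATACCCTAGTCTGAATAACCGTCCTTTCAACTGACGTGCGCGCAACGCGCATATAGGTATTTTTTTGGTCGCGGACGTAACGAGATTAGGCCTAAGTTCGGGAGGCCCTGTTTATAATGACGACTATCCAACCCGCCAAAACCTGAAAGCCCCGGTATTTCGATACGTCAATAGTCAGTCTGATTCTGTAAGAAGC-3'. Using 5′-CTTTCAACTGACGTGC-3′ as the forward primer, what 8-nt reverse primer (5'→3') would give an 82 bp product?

The forward primer binds at positions 24–39, so an 82 bp product ends at position 24 + 82 − 1 = 105.
The reverse primer anneals to the top strand over positions 98–105, i.e. to TCGGGAGG.
Its sequence written 5'→3' is the reverse complement: CCTCCCGA.

5'-CCTCCCGA-3'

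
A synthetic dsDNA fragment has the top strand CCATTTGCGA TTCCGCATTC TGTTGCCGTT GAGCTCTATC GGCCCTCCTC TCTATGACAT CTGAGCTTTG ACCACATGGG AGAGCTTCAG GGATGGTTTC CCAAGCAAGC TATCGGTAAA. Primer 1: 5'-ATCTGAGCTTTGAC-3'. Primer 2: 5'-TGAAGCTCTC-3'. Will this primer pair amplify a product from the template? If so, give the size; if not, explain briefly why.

Primer 1 (ATCTGAGCTTTGAC) matches the top strand at positions 59–72; it acts as a forward primer.
Primer 2's reverse complement is GAGAGCTTCA, matching the top strand at positions 80–89; it acts as a reverse primer.
The 3' ends face each other across positions 59–89, giving a 31 bp product.

Yes — a 31 bp product.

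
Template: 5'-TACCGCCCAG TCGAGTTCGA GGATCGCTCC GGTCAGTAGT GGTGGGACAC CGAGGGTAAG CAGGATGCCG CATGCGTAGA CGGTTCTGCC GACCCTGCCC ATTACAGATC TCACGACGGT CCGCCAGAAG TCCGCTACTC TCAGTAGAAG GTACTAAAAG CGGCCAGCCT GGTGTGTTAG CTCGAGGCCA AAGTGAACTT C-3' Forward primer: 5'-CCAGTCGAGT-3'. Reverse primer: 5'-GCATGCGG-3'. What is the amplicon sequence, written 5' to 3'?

Scanning the template, CCAGTCGAGT occurs at positions 7–16; this primer anneals to the bottom strand there with its 3' end pointing downstream.
The reverse primer's reverse complement is CCGCATGC, which matches the template at positions 68–75.
The product is the template from position 7 through 75 (69 bp).

5'-CCAGTCGAGTTCGAGGATCGCTCCGGTCAGTAGTGGTGGGACACCGAGGGTAAGCAGGATGCCGCATGC-3'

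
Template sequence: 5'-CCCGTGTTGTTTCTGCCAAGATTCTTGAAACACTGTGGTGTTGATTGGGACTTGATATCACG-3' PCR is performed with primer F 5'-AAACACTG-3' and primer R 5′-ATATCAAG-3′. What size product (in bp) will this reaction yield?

Scanning the template, AAACACTG occurs at positions 28–35; this primer anneals to the bottom strand there with its 3' end pointing downstream.
Reverse complement of the reverse primer: CTTGATAT. This occurs on the top strand at positions 51–58.
Product length = (reverse-primer end) − (forward-primer start) + 1 = 58 − 28 + 1 = 31 bp.

31 bp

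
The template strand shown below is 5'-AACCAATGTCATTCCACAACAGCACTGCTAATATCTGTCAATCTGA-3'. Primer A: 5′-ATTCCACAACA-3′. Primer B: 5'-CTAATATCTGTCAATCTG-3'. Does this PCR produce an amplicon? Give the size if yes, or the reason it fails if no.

Primer A (ATTCCACAACA) matches the top strand at positions 11–21 (3' end points downstream).
Primer B (CTAATATCTGTCAATCTG) also matches the top strand directly, at positions 28–45 — its reverse complement CAGATTGACAGATATTAG is not present.
Both primers anneal to the bottom strand with 3' ends pointing the same way, so neither can prime synthesis back toward the other.

No product — both primers anneal to the same strand and extend in the same direction.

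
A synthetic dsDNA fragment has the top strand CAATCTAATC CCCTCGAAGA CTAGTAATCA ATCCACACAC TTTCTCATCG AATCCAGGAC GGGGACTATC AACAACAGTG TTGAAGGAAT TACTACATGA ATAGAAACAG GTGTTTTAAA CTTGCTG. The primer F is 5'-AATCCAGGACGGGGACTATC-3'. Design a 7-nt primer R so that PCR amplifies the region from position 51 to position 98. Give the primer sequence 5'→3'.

The product's 3' end on the top strand is position 98.
The reverse primer anneals to the top strand over positions 92–98, i.e. to ACTACAT.
Its sequence written 5'→3' is the reverse complement: ATGTAGT.

5'-ATGTAGT-3'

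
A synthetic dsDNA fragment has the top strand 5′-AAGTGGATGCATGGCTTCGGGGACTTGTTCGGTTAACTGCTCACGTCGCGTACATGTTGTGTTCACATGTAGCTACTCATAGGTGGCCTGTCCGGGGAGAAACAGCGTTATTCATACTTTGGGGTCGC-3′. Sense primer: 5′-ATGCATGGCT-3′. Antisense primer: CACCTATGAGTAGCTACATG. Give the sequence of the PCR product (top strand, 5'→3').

5'-ATGCATGGCTTCGGGGACTTGTTCGGTTAACTGCTCACGTCGCGTACATGTTGTGTTCACATGTAGCTACTCATAGGTG-3'

Scanning the template, ATGCATGGCT occurs at positions 7–16; this primer anneals to the bottom strand there with its 3' end pointing downstream.
Taking the reverse complement of CACCTATGAGTAGCTACATG gives CATGTAGCTACTCATAGGTG, found at positions 66–85 on the template; the primer anneals here to the top strand with its 3' end pointing upstream.
The product is the template from position 7 through 85 (79 bp).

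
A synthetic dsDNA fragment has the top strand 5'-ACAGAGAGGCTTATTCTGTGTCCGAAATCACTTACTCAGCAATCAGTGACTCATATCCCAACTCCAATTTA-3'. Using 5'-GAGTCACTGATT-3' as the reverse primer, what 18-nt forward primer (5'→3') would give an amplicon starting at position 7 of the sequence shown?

The reverse primer's reverse complement AATCAGTGACTC matches the template at positions 41–52; the product starts at position 7.
The forward primer is identical to the top strand over positions 7–24: AGGCTTATTCTGTGTCCG.

5'-AGGCTTATTCTGTGTCCG-3'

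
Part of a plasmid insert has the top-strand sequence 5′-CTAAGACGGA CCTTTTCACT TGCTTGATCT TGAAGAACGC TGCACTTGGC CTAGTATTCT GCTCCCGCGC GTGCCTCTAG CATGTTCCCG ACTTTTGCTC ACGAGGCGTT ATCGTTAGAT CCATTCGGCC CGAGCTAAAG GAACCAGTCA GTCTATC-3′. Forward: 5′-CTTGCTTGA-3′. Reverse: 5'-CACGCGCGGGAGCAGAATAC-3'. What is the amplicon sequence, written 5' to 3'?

5'-CTTGCTTGATCTTGAAGAACGCTGCACTTGGCCTAGTATTCTGCTCCCGCGCGTG-3'

Scanning the template, CTTGCTTGA occurs at positions 19–27; this primer anneals to the bottom strand there with its 3' end pointing downstream.
Reverse complement of the reverse primer: GTATTCTGCTCCCGCGCGTG. This occurs on the top strand at positions 54–73.
The product is the template from position 19 through 73 (55 bp).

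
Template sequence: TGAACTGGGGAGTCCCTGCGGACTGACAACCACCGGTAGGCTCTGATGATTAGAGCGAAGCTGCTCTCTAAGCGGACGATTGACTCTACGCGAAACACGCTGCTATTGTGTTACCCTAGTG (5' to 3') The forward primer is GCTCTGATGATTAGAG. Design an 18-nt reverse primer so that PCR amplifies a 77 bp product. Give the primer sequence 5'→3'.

5'-GGGTAACACAATAGCAGC-3'

The forward primer binds at positions 40–55, so a 77 bp product ends at position 40 + 77 − 1 = 116.
The reverse primer anneals to the top strand over positions 99–116, i.e. to GCTGCTATTGTGTTACCC.
Its sequence written 5'→3' is the reverse complement: GGGTAACACAATAGCAGC.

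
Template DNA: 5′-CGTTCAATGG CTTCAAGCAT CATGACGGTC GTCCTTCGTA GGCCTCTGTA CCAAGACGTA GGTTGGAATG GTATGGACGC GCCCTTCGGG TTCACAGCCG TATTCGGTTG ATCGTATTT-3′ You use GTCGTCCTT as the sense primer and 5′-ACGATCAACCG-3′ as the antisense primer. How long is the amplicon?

The forward primer matches the template at positions 28–36.
Reverse complement of the reverse primer: CGGTTGATCGT. This occurs on the top strand at positions 105–115.
Amplicon spans positions 28–115: 88 bp.

88 bp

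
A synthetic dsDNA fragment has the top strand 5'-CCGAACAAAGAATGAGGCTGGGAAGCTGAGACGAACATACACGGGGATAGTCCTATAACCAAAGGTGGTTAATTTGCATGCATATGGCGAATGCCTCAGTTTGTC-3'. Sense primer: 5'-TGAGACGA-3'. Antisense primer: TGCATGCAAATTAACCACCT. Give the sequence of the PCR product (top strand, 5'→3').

5'-TGAGACGAACATACACGGGGATAGTCCTATAACCAAAGGTGGTTAATTTGCATGCA-3'

Scanning the template, TGAGACGA occurs at positions 27–34; this primer anneals to the bottom strand there with its 3' end pointing downstream.
The reverse primer's reverse complement is AGGTGGTTAATTTGCATGCA, which matches the template at positions 63–82.
The product is the template from position 27 through 82 (56 bp).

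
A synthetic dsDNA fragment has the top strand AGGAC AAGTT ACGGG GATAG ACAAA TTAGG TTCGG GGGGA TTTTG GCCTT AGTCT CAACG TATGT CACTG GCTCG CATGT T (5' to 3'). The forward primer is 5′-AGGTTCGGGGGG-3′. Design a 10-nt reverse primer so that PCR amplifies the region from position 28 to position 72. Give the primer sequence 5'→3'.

5'-GCCAGTGACA-3'

The product's 3' end on the top strand is position 72.
The reverse primer anneals to the top strand over positions 63–72, i.e. to TGTCACTGGC.
Its sequence written 5'→3' is the reverse complement: GCCAGTGACA.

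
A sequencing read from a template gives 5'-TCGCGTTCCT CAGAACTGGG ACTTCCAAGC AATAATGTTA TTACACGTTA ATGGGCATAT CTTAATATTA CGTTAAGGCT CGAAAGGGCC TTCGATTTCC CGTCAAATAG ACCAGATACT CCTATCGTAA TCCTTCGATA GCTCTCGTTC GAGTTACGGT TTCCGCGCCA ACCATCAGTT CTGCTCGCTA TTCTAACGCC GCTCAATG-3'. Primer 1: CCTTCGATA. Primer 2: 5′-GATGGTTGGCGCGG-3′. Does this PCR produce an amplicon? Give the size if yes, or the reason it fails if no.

Primer 1 (CCTTCGATA) matches the top strand at positions 132–140; it acts as a forward primer.
Primer 2's reverse complement is CCGCGCCAACCATC, matching the top strand at positions 163–176; it acts as a reverse primer.
The 3' ends face each other across positions 132–176, giving a 45 bp product.

Yes — a 45 bp product.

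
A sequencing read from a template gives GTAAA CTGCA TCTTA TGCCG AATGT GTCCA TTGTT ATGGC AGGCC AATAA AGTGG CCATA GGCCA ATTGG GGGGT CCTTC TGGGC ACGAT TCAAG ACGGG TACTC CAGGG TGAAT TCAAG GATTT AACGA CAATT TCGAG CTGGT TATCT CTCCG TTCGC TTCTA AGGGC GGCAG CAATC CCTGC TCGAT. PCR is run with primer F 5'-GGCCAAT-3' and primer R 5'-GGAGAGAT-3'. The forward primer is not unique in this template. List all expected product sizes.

The forward primer GGCCAAT matches the top strand at positions 42–48, 61–67.
The reverse primer's reverse complement is ATCTCTCC, matching at positions 147–154.
Each forward site pairs with the reverse site to give a product ending at position 154: sizes 113, 94 bp.

113 bp, 94 bp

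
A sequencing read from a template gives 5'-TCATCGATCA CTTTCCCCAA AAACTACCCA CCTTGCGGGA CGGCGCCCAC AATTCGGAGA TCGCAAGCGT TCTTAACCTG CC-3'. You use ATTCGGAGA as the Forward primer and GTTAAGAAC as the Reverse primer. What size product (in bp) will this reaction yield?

Forward primer ATTCGGAGA is found on the top strand at positions 52–60.
Taking the reverse complement of GTTAAGAAC gives GTTCTTAAC, found at positions 69–77 on the template; the primer anneals here to the top strand with its 3' end pointing upstream.
Amplicon spans positions 52–77: 26 bp.

26 bp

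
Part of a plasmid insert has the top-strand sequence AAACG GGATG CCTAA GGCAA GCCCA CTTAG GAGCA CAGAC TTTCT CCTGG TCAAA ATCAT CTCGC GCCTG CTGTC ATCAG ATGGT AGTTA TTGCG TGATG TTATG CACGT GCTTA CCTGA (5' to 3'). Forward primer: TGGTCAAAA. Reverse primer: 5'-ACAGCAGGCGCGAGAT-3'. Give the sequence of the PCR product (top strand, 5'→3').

Forward primer TGGTCAAAA is found on the top strand at positions 48–56.
Reverse complement of the reverse primer: ATCTCGCGCCTGCTGT. This occurs on the top strand at positions 59–74.
The product is the template from position 48 through 74 (27 bp).

5'-TGGTCAAAATCATCTCGCGCCTGCTGT-3'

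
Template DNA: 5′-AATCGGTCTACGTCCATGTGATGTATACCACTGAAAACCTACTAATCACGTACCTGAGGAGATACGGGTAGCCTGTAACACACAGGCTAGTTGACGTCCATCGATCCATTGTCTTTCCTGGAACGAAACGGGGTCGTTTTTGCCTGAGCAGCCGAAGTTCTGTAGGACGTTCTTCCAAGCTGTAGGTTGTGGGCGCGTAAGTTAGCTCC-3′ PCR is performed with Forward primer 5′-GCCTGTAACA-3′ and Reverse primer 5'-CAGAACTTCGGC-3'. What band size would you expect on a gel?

Scanning the template, GCCTGTAACA occurs at positions 71–80; this primer anneals to the bottom strand there with its 3' end pointing downstream.
Reverse complement of the reverse primer: GCCGAAGTTCTG. This occurs on the top strand at positions 151–162.
Product length = (reverse-primer end) − (forward-primer start) + 1 = 162 − 71 + 1 = 92 bp.

92 bp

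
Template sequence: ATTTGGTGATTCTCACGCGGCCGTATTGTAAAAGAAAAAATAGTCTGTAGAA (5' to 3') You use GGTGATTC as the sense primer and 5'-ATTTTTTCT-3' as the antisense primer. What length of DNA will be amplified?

37 bp

Scanning the template, GGTGATTC occurs at positions 5–12; this primer anneals to the bottom strand there with its 3' end pointing downstream.
Taking the reverse complement of ATTTTTTCT gives AGAAAAAAT, found at positions 33–41 on the template; the primer anneals here to the top strand with its 3' end pointing upstream.
Amplicon spans positions 5–41: 37 bp.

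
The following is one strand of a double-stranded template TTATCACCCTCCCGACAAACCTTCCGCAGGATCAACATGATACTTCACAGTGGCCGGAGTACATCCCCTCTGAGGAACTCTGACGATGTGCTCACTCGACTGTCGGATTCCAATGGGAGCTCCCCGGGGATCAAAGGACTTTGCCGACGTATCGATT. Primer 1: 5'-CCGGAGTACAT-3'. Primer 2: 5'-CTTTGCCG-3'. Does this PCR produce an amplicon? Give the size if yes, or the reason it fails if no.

Primer 1 (CCGGAGTACAT) matches the top strand at positions 54–64 (3' end points downstream).
Primer 2 (CTTTGCCG) also matches the top strand directly, at positions 139–146 — its reverse complement CGGCAAAG is not present.
Both primers anneal to the bottom strand with 3' ends pointing the same way, so neither can prime synthesis back toward the other.

No product — both primers anneal to the same strand and extend in the same direction.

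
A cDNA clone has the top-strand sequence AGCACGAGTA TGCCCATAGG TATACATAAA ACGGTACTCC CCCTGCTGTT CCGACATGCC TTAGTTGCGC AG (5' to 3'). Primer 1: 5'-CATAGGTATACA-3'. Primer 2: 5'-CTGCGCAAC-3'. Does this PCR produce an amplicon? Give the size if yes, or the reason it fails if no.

Yes — a 58 bp product.

Primer 1 (CATAGGTATACA) matches the top strand at positions 15–26; it acts as a forward primer.
Primer 2's reverse complement is GTTGCGCAG, matching the top strand at positions 64–72; it acts as a reverse primer.
The 3' ends face each other across positions 15–72, giving a 58 bp product.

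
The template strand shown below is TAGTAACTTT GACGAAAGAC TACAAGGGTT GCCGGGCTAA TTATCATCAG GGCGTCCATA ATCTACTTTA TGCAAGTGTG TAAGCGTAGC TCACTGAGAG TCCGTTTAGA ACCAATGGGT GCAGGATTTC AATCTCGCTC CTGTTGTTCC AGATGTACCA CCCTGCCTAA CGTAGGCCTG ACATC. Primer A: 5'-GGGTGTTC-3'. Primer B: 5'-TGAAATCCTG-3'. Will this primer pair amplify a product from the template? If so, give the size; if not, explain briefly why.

No product — primer A has no binding site in the template.

Primer A (GGGTGTTC) does not match the top strand, and its reverse complement GAACACCC does not match either.
With no annealing site for primer A, no amplification occurs.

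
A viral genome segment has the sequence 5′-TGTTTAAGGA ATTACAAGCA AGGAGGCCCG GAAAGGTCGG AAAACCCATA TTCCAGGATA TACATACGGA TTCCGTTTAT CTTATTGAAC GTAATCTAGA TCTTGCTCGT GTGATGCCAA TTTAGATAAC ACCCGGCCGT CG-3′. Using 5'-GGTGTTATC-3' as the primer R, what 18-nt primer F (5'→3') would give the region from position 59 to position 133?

5'-TATACATACGGATTCCGT-3'

The reverse primer's reverse complement GATAACACC matches the template at positions 125–133; the product starts at position 59.
The forward primer is identical to the top strand over positions 59–76: TATACATACGGATTCCGT.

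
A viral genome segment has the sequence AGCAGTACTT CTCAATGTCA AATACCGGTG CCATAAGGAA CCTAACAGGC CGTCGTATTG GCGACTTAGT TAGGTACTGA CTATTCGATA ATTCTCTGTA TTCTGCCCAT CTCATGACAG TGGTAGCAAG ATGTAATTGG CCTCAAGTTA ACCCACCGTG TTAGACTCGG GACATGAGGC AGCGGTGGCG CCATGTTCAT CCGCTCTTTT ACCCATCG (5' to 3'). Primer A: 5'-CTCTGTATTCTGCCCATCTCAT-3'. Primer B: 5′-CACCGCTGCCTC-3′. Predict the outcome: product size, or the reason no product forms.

Primer A (CTCTGTATTCTGCCCATCTCAT) matches the top strand at positions 94–115; it acts as a forward primer.
Primer B's reverse complement is GAGGCAGCGGTG, matching the top strand at positions 176–187; it acts as a reverse primer.
The 3' ends face each other across positions 94–187, giving a 94 bp product.

Yes — a 94 bp product.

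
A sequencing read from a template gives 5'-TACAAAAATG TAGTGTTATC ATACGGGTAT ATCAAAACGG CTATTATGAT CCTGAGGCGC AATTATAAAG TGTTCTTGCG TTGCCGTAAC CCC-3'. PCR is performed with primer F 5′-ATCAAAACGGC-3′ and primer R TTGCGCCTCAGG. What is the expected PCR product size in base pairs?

32 bp

Forward primer ATCAAAACGGC is found on the top strand at positions 31–41.
Reverse complement of the reverse primer: CCTGAGGCGCAA. This occurs on the top strand at positions 51–62.
Amplicon spans positions 31–62: 32 bp.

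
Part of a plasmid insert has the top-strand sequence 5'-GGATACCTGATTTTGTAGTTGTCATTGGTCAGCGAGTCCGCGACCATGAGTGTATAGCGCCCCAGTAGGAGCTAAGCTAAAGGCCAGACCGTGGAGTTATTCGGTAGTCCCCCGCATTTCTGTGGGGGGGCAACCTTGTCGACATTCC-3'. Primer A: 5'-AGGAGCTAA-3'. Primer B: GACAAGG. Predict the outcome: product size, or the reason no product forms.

Primer A (AGGAGCTAA) matches the top strand at positions 67–75; it acts as a forward primer.
Primer B's reverse complement is CCTTGTC, matching the top strand at positions 134–140; it acts as a reverse primer.
The 3' ends face each other across positions 67–140, giving a 74 bp product.

Yes — a 74 bp product.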